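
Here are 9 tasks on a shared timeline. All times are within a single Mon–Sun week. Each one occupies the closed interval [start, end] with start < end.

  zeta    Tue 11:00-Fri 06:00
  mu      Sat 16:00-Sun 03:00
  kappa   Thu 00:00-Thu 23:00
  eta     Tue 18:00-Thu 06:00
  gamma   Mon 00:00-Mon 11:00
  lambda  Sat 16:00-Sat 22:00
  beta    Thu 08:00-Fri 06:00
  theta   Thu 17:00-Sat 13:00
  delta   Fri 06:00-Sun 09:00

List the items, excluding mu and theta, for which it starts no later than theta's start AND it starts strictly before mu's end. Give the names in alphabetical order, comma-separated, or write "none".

Conditions: its start is no later than theta's start (X.start <= Thu 17:00) AND its start is strictly before mu's end (X.start < Sun 03:00).
beta: start Thu 08:00 <= Thu 17:00? ✓; start Thu 08:00 < Sun 03:00? ✓ → yes.
delta: start Fri 06:00 <= Thu 17:00? ✗; start Fri 06:00 < Sun 03:00? ✓ → no.
eta: start Tue 18:00 <= Thu 17:00? ✓; start Tue 18:00 < Sun 03:00? ✓ → yes.
gamma: start Mon 00:00 <= Thu 17:00? ✓; start Mon 00:00 < Sun 03:00? ✓ → yes.
kappa: start Thu 00:00 <= Thu 17:00? ✓; start Thu 00:00 < Sun 03:00? ✓ → yes.
lambda: start Sat 16:00 <= Thu 17:00? ✗; start Sat 16:00 < Sun 03:00? ✓ → no.
zeta: start Tue 11:00 <= Thu 17:00? ✓; start Tue 11:00 < Sun 03:00? ✓ → yes.
Result: beta, eta, gamma, kappa, zeta.

beta, eta, gamma, kappa, zeta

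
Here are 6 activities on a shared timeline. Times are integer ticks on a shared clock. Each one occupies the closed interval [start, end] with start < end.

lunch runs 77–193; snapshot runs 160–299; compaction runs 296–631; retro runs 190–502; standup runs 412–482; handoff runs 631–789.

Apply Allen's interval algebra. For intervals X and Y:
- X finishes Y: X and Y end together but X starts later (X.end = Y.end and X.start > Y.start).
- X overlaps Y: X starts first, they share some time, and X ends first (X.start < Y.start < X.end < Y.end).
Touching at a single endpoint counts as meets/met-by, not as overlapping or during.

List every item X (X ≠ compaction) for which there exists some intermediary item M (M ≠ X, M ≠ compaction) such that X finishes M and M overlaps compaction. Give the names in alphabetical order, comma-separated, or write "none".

Target compaction = [296, 631].
Intermediaries M with M overlaps compaction: retro, snapshot.
Via retro — items with X finishes retro: none.
Via snapshot — items with X finishes snapshot: none.
Union: none.

none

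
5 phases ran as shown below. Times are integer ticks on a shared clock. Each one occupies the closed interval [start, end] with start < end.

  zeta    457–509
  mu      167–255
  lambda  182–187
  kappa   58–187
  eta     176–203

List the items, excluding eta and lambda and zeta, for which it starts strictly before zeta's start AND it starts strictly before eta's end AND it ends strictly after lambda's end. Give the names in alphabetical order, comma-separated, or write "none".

mu

Conditions: its start is strictly before zeta's start (X.start < 457) AND its start is strictly before eta's end (X.start < 203) AND its end is strictly after lambda's end (X.end > 187).
kappa: start 58 < 457? ✓; start 58 < 203? ✓; end 187 > 187? ✗ → no.
mu: start 167 < 457? ✓; start 167 < 203? ✓; end 255 > 187? ✓ → yes.
Result: mu.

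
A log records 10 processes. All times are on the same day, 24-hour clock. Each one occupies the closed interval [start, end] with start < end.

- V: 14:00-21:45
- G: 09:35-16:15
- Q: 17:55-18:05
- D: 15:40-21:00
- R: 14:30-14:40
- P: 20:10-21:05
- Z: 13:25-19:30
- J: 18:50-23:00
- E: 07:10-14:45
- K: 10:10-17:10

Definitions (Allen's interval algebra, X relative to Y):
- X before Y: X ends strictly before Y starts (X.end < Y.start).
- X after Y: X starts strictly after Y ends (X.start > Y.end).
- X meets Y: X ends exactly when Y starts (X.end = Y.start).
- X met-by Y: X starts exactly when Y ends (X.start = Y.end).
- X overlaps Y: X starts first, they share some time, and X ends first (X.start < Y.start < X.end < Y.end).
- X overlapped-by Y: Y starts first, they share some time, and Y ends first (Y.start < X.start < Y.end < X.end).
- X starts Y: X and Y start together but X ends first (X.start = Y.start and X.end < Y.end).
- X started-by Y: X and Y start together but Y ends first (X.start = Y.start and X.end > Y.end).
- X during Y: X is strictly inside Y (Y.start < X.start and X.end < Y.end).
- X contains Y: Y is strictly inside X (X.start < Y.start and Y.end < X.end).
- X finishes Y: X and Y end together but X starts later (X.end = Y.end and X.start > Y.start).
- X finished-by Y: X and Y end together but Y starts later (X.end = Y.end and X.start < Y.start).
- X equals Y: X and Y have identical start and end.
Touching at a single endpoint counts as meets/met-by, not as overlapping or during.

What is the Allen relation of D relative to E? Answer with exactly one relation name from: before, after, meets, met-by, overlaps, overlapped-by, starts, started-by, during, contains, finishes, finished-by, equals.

D = [15:40, 21:00]; E = [07:10, 14:45].
Compare endpoints: D.start > E.start, D.start > E.end, D.end > E.start, D.end > E.end.
That pattern is 'after'.

after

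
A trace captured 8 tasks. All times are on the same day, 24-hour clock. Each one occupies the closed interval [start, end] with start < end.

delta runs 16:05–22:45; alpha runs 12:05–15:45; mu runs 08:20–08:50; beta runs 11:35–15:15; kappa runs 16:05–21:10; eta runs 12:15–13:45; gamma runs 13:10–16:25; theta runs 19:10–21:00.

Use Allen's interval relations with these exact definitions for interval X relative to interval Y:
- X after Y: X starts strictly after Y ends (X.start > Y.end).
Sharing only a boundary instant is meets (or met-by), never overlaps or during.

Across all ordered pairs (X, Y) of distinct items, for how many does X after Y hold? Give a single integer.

17

Checking all 56 ordered pairs for relation 'after'; matching pairs in alphabetical order:
(alpha, mu): alpha after mu ✓
(beta, mu): beta after mu ✓
(delta, alpha): delta after alpha ✓
(delta, beta): delta after beta ✓
(delta, eta): delta after eta ✓
(delta, mu): delta after mu ✓
(eta, mu): eta after mu ✓
(gamma, mu): gamma after mu ✓
(kappa, alpha): kappa after alpha ✓
(kappa, beta): kappa after beta ✓
(kappa, eta): kappa after eta ✓
(kappa, mu): kappa after mu ✓
(theta, alpha): theta after alpha ✓
(theta, beta): theta after beta ✓
(theta, eta): theta after eta ✓
(theta, gamma): theta after gamma ✓
(theta, mu): theta after mu ✓
Count: 17.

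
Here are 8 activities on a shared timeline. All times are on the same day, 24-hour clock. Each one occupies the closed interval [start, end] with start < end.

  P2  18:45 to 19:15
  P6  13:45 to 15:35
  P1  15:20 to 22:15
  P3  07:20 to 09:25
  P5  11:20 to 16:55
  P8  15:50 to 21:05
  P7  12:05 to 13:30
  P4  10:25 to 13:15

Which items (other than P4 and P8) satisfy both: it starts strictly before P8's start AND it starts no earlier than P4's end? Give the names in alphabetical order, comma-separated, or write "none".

Conditions: its start is strictly before P8's start (X.start < 15:50) AND its start is no earlier than P4's end (X.start >= 13:15).
P1: start 15:20 < 15:50? ✓; start 15:20 >= 13:15? ✓ → yes.
P2: start 18:45 < 15:50? ✗; start 18:45 >= 13:15? ✓ → no.
P3: start 07:20 < 15:50? ✓; start 07:20 >= 13:15? ✗ → no.
P5: start 11:20 < 15:50? ✓; start 11:20 >= 13:15? ✗ → no.
P6: start 13:45 < 15:50? ✓; start 13:45 >= 13:15? ✓ → yes.
P7: start 12:05 < 15:50? ✓; start 12:05 >= 13:15? ✗ → no.
Result: P1, P6.

P1, P6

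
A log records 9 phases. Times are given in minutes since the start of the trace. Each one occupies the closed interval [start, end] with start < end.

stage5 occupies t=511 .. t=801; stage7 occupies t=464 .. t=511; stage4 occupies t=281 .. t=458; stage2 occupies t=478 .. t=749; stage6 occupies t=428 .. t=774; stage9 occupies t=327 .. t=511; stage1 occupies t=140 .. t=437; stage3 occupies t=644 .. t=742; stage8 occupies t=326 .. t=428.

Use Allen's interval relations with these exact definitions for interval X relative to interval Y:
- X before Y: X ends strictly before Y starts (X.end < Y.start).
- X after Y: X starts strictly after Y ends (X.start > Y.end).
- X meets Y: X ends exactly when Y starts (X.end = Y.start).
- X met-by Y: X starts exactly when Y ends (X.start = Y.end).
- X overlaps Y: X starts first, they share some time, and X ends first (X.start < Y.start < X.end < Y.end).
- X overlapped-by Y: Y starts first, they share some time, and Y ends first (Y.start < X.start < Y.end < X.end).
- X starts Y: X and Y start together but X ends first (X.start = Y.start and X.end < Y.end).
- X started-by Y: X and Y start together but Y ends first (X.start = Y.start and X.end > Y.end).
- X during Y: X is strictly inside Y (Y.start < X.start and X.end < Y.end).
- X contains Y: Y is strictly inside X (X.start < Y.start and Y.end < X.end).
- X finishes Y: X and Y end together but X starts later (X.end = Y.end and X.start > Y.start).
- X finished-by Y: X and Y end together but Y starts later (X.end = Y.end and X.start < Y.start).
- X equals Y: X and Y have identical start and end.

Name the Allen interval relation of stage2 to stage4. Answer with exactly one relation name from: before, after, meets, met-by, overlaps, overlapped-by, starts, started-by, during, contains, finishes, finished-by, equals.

stage2 = [t=478, t=749]; stage4 = [t=281, t=458].
Compare endpoints: stage2.start > stage4.start, stage2.start > stage4.end, stage2.end > stage4.start, stage2.end > stage4.end.
That pattern is 'after'.

after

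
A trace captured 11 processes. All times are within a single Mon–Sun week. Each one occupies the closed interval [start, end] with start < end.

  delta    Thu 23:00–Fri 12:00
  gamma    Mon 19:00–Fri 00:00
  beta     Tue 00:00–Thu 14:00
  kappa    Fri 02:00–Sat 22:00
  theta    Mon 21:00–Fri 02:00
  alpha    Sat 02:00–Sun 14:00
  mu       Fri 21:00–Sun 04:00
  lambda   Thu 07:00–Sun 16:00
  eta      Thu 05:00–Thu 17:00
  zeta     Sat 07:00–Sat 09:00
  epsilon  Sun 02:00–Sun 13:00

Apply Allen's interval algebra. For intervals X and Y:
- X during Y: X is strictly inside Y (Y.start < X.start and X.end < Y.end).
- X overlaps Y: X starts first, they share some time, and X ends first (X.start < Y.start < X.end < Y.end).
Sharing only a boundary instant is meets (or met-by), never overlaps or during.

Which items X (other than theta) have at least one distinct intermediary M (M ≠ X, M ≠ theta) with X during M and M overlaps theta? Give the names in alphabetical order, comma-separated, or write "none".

beta, eta

Target theta = [Mon 21:00, Fri 02:00].
Intermediaries M with M overlaps theta: gamma.
Via gamma — items with X during gamma: beta, eta.
Union: beta, eta.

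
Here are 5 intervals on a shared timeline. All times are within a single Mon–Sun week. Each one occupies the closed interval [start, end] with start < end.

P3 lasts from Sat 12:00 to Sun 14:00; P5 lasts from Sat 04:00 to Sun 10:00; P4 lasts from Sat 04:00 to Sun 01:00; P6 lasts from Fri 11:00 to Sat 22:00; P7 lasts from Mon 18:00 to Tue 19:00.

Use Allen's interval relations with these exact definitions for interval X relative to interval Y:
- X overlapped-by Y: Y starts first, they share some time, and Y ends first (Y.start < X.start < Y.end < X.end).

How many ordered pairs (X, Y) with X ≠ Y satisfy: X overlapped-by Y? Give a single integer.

Checking all 20 ordered pairs for relation 'overlapped-by'; matching pairs in alphabetical order:
(P3, P4): P3 overlapped-by P4 ✓
(P3, P5): P3 overlapped-by P5 ✓
(P3, P6): P3 overlapped-by P6 ✓
(P4, P6): P4 overlapped-by P6 ✓
(P5, P6): P5 overlapped-by P6 ✓
Count: 5.

5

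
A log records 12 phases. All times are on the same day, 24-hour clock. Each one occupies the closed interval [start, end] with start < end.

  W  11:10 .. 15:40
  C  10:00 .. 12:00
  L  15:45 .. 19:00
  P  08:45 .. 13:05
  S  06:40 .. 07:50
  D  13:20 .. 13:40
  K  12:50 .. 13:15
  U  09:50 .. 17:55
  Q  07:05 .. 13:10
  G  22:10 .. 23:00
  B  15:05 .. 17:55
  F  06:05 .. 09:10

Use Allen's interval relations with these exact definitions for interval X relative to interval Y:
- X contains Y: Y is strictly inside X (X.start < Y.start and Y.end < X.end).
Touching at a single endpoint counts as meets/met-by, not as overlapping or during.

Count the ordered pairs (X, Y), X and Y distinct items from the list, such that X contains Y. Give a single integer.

Checking all 132 ordered pairs for relation 'contains'; matching pairs in alphabetical order:
(F, S): F contains S ✓
(P, C): P contains C ✓
(Q, C): Q contains C ✓
(Q, P): Q contains P ✓
(U, C): U contains C ✓
(U, D): U contains D ✓
(U, K): U contains K ✓
(U, W): U contains W ✓
(W, D): W contains D ✓
(W, K): W contains K ✓
Count: 10.

10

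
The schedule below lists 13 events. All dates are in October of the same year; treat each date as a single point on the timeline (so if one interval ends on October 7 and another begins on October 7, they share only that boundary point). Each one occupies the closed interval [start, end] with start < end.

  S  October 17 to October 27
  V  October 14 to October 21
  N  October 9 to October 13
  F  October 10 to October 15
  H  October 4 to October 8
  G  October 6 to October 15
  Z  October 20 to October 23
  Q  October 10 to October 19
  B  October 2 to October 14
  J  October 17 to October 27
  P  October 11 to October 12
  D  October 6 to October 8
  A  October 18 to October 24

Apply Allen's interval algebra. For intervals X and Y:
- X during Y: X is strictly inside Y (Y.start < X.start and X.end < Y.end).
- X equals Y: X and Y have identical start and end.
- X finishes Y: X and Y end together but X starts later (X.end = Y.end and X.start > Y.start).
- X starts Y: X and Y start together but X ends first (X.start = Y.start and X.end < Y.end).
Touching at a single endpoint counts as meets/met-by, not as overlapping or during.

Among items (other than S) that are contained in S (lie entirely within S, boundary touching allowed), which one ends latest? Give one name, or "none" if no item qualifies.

J

Target S = [October 17, October 27].
A [October 18, October 24] → during → candidate.
B [October 2, October 14] → before → excluded.
D [October 6, October 8] → before → excluded.
F [October 10, October 15] → before → excluded.
G [October 6, October 15] → before → excluded.
H [October 4, October 8] → before → excluded.
J [October 17, October 27] → equals → candidate.
N [October 9, October 13] → before → excluded.
P [October 11, October 12] → before → excluded.
Q [October 10, October 19] → overlaps → excluded.
V [October 14, October 21] → overlaps → excluded.
Z [October 20, October 23] → during → candidate.
Among candidates, latest end is October 27 → J.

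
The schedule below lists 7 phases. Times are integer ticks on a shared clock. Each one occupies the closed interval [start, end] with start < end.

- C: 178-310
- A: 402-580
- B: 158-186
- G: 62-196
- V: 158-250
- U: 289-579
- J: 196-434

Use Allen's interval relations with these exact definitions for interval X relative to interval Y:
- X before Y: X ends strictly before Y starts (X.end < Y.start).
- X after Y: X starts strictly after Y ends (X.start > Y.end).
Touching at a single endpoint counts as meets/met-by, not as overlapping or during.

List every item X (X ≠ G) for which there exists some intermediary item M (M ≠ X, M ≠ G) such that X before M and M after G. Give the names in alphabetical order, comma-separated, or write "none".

Target G = [62, 196].
Intermediaries M with M after G: A, U.
Via A — items with X before A: B, C, V.
Via U — items with X before U: B, V.
Union: B, C, V.

B, C, V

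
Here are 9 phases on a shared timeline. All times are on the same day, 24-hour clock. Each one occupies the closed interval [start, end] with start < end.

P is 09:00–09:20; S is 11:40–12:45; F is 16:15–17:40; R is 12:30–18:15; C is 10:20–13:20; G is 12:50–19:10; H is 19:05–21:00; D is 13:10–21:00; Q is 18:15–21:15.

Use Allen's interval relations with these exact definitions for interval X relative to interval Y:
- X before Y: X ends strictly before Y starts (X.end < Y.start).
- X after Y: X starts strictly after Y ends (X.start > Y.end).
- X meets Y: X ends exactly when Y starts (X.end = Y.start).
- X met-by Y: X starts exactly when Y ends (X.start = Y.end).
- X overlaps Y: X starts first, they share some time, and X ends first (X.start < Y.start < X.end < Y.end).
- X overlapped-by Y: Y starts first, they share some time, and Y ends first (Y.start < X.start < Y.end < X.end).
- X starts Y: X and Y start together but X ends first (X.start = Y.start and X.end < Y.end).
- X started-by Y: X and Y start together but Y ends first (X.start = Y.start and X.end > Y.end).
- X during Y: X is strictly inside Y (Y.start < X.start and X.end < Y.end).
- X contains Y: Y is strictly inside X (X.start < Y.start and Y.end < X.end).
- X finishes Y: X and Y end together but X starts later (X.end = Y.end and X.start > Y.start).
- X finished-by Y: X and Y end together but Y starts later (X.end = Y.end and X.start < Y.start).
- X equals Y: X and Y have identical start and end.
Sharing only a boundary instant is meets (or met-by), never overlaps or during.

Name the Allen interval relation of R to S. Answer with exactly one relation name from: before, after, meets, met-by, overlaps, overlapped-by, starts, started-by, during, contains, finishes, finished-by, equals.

R = [12:30, 18:15]; S = [11:40, 12:45].
Compare endpoints: R.start > S.start, R.start < S.end, R.end > S.start, R.end > S.end.
That pattern is 'overlapped-by'.

overlapped-by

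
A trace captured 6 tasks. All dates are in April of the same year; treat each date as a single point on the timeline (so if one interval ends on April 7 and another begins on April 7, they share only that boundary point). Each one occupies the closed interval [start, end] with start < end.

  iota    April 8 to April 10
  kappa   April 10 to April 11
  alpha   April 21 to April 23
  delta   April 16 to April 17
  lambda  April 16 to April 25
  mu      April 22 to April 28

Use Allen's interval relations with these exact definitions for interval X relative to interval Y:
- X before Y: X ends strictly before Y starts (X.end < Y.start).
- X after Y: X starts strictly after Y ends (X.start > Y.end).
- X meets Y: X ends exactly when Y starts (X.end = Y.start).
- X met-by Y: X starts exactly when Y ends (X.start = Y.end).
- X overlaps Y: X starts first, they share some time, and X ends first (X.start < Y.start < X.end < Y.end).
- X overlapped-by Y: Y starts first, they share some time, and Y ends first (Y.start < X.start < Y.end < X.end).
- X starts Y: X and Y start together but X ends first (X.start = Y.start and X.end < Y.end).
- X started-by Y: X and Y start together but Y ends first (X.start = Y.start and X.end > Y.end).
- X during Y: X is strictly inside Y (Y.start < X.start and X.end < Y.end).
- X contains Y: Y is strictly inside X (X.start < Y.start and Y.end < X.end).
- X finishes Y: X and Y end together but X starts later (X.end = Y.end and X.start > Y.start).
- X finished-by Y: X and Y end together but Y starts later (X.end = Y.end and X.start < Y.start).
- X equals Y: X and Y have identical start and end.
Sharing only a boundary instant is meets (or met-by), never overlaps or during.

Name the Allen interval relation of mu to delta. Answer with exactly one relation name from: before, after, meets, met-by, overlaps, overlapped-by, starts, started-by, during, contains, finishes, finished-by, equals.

mu = [April 22, April 28]; delta = [April 16, April 17].
Compare endpoints: mu.start > delta.start, mu.start > delta.end, mu.end > delta.start, mu.end > delta.end.
That pattern is 'after'.

after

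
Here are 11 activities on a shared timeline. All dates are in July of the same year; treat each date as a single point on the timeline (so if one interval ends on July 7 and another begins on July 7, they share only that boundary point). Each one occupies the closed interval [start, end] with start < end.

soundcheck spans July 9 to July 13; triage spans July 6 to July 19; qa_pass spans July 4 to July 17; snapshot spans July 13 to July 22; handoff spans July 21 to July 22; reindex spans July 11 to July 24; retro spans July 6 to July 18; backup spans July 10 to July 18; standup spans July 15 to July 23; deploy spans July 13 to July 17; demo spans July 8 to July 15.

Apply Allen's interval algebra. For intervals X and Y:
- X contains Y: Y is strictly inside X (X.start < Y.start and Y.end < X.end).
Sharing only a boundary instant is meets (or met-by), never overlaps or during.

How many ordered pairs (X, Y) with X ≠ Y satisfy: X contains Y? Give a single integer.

Checking all 110 ordered pairs for relation 'contains'; matching pairs in alphabetical order:
(backup, deploy): backup contains deploy ✓
(demo, soundcheck): demo contains soundcheck ✓
(qa_pass, demo): qa_pass contains demo ✓
(qa_pass, soundcheck): qa_pass contains soundcheck ✓
(reindex, deploy): reindex contains deploy ✓
(reindex, handoff): reindex contains handoff ✓
(reindex, snapshot): reindex contains snapshot ✓
(reindex, standup): reindex contains standup ✓
(retro, demo): retro contains demo ✓
(retro, deploy): retro contains deploy ✓
(retro, soundcheck): retro contains soundcheck ✓
(standup, handoff): standup contains handoff ✓
(triage, backup): triage contains backup ✓
(triage, demo): triage contains demo ✓
(triage, deploy): triage contains deploy ✓
(triage, soundcheck): triage contains soundcheck ✓
Count: 16.

16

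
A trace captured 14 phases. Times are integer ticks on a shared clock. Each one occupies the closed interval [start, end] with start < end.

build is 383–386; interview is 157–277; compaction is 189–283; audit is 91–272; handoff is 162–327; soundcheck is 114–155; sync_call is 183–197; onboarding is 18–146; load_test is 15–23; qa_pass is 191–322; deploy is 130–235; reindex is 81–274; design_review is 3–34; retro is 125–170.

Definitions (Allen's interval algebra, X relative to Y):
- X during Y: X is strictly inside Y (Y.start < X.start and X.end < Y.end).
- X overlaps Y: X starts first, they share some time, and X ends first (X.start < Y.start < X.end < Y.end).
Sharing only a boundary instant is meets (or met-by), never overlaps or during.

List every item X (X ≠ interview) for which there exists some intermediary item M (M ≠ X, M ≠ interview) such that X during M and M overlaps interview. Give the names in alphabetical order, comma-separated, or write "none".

Target interview = [157, 277].
Intermediaries M with M overlaps interview: audit, deploy, reindex, retro.
Via audit — items with X during audit: deploy, retro, soundcheck, sync_call.
Via deploy — items with X during deploy: sync_call.
Via reindex — items with X during reindex: audit, deploy, retro, soundcheck, sync_call.
Via retro — items with X during retro: none.
Union: audit, deploy, retro, soundcheck, sync_call.

audit, deploy, retro, soundcheck, sync_call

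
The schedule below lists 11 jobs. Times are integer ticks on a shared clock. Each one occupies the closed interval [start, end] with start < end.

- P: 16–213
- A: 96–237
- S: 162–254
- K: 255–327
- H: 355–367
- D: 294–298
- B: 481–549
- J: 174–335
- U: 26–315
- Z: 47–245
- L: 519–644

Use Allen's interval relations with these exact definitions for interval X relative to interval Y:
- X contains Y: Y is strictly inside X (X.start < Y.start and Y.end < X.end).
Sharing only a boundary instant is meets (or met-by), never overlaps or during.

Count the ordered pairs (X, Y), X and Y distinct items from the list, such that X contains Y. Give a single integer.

8

Checking all 110 ordered pairs for relation 'contains'; matching pairs in alphabetical order:
(J, D): J contains D ✓
(J, K): J contains K ✓
(K, D): K contains D ✓
(U, A): U contains A ✓
(U, D): U contains D ✓
(U, S): U contains S ✓
(U, Z): U contains Z ✓
(Z, A): Z contains A ✓
Count: 8.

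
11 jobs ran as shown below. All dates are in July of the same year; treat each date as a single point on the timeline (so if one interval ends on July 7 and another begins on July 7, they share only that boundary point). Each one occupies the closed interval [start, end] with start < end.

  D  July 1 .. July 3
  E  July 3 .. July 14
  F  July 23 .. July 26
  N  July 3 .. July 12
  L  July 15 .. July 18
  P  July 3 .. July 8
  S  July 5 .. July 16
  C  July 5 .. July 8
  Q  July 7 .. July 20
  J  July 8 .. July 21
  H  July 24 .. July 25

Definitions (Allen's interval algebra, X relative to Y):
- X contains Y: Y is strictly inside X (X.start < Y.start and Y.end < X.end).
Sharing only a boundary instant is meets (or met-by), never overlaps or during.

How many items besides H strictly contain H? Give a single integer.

1

Target H = [July 24, July 25].
C [July 5, July 8] → before → no.
D [July 1, July 3] → before → no.
E [July 3, July 14] → before → no.
F [July 23, July 26] → contains → counts.
J [July 8, July 21] → before → no.
L [July 15, July 18] → before → no.
N [July 3, July 12] → before → no.
P [July 3, July 8] → before → no.
Q [July 7, July 20] → before → no.
S [July 5, July 16] → before → no.
Total: 1.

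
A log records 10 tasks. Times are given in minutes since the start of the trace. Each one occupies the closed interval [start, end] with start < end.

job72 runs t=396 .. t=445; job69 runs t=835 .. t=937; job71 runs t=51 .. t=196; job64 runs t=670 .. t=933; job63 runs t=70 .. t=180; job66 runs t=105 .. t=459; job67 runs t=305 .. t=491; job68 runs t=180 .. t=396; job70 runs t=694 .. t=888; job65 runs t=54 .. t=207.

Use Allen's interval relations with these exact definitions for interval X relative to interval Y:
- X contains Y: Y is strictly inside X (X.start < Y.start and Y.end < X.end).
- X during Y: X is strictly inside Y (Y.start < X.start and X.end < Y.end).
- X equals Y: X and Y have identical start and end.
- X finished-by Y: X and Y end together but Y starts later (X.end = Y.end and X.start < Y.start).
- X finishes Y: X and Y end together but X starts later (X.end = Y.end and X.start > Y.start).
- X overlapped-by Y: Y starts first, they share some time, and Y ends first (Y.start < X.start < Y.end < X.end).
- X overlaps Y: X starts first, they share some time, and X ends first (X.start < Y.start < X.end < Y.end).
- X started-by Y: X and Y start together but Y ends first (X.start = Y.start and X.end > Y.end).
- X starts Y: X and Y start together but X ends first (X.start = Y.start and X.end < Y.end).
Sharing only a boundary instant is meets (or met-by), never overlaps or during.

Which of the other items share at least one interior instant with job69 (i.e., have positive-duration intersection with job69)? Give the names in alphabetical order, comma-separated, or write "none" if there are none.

Target job69 = [t=835, t=937].
job63 [t=70, t=180] → before → no.
job64 [t=670, t=933] → overlaps → yes.
job65 [t=54, t=207] → before → no.
job66 [t=105, t=459] → before → no.
job67 [t=305, t=491] → before → no.
job68 [t=180, t=396] → before → no.
job70 [t=694, t=888] → overlaps → yes.
job71 [t=51, t=196] → before → no.
job72 [t=396, t=445] → before → no.
Result: job64, job70.

job64, job70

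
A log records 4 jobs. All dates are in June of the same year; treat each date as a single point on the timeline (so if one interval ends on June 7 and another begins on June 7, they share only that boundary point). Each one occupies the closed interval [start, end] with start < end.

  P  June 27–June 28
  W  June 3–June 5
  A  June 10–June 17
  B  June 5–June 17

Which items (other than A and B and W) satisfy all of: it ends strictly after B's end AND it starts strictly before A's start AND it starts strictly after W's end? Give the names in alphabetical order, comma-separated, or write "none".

Conditions: its end is strictly after B's end (X.end > June 17) AND its start is strictly before A's start (X.start < June 10) AND its start is strictly after W's end (X.start > June 5).
P: end June 28 > June 17? ✓; start June 27 < June 10? ✗; start June 27 > June 5? ✓ → no.
Result: none.

none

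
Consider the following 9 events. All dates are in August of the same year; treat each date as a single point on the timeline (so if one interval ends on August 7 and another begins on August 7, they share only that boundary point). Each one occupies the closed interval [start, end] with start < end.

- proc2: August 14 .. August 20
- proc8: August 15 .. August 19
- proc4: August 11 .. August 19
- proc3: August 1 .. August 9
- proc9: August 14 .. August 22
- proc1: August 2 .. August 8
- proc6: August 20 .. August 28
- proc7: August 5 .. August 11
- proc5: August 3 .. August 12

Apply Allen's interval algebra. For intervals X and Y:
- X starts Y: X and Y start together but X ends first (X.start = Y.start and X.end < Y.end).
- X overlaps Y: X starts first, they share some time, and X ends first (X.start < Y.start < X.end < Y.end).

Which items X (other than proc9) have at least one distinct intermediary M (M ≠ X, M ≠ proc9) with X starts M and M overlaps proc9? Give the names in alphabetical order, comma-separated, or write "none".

Target proc9 = [August 14, August 22].
Intermediaries M with M overlaps proc9: proc4.
Via proc4 — items with X starts proc4: none.
Union: none.

none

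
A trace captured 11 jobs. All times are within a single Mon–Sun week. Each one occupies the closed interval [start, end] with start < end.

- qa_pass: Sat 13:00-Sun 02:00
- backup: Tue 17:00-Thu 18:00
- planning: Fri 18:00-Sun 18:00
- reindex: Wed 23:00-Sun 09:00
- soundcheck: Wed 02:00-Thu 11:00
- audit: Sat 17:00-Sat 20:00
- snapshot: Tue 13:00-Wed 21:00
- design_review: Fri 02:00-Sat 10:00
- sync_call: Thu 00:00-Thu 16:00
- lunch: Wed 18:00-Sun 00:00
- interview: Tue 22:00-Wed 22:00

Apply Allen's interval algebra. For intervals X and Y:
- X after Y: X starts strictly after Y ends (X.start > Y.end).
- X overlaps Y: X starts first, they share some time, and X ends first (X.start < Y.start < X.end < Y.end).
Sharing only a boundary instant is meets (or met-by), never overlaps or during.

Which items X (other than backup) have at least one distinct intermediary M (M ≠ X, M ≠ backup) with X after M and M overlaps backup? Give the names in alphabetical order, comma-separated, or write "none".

audit, design_review, planning, qa_pass, reindex, sync_call

Target backup = [Tue 17:00, Thu 18:00].
Intermediaries M with M overlaps backup: snapshot.
Via snapshot — items with X after snapshot: audit, design_review, planning, qa_pass, reindex, sync_call.
Union: audit, design_review, planning, qa_pass, reindex, sync_call.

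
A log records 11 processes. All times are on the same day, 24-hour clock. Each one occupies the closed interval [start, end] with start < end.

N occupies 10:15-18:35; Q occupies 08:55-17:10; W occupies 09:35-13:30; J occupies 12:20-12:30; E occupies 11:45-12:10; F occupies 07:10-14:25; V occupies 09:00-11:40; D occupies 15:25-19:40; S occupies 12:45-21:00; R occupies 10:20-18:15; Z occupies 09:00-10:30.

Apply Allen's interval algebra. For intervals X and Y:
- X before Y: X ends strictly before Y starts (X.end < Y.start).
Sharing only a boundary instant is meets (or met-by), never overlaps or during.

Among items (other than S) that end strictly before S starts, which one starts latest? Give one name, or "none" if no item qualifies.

J

Target S = [12:45, 21:00].
D [15:25, 19:40] → during → excluded.
E [11:45, 12:10] → before → candidate.
F [07:10, 14:25] → overlaps → excluded.
J [12:20, 12:30] → before → candidate.
N [10:15, 18:35] → overlaps → excluded.
Q [08:55, 17:10] → overlaps → excluded.
R [10:20, 18:15] → overlaps → excluded.
V [09:00, 11:40] → before → candidate.
W [09:35, 13:30] → overlaps → excluded.
Z [09:00, 10:30] → before → candidate.
Among candidates, latest start is 12:20 → J.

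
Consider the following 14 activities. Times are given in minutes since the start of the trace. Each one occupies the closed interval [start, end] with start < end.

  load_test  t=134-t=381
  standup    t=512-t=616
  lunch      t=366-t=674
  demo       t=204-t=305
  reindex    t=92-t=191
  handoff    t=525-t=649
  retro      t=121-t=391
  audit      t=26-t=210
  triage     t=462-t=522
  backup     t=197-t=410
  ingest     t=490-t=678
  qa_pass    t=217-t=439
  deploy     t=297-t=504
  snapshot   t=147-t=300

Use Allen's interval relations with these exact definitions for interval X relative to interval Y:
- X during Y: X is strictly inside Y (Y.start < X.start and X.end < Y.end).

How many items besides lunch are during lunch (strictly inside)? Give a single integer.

3

Target lunch = [t=366, t=674].
audit [t=26, t=210] → before → no.
backup [t=197, t=410] → overlaps → no.
demo [t=204, t=305] → before → no.
deploy [t=297, t=504] → overlaps → no.
handoff [t=525, t=649] → during → counts.
ingest [t=490, t=678] → overlapped-by → no.
load_test [t=134, t=381] → overlaps → no.
qa_pass [t=217, t=439] → overlaps → no.
reindex [t=92, t=191] → before → no.
retro [t=121, t=391] → overlaps → no.
snapshot [t=147, t=300] → before → no.
standup [t=512, t=616] → during → counts.
triage [t=462, t=522] → during → counts.
Total: 3.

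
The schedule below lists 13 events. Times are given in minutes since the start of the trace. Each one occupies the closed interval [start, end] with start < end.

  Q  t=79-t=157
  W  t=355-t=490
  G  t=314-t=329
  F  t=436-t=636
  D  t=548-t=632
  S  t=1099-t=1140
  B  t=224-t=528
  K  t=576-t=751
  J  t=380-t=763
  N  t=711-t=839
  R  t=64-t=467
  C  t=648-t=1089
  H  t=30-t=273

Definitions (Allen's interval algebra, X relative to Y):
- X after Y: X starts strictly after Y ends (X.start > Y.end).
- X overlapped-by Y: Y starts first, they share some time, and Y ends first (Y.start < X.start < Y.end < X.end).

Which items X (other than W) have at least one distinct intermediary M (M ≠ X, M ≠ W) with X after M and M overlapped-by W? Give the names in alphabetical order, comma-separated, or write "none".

C, N, S

Target W = [t=355, t=490].
Intermediaries M with M overlapped-by W: F, J.
Via F — items with X after F: C, N, S.
Via J — items with X after J: S.
Union: C, N, S.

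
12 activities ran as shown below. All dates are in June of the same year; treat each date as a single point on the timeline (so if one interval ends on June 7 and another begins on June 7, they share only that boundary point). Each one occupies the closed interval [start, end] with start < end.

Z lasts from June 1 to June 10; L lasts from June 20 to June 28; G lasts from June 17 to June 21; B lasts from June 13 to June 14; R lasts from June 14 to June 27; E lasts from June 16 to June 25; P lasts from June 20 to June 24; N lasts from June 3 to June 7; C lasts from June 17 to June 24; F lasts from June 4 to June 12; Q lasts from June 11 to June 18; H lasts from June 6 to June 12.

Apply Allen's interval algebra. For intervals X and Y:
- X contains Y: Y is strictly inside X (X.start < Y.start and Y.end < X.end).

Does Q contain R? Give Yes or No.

Q = [June 11, June 18], R = [June 14, June 27].
Actual relation of Q to R: overlaps.
Asked whether 'contains' holds → No.

No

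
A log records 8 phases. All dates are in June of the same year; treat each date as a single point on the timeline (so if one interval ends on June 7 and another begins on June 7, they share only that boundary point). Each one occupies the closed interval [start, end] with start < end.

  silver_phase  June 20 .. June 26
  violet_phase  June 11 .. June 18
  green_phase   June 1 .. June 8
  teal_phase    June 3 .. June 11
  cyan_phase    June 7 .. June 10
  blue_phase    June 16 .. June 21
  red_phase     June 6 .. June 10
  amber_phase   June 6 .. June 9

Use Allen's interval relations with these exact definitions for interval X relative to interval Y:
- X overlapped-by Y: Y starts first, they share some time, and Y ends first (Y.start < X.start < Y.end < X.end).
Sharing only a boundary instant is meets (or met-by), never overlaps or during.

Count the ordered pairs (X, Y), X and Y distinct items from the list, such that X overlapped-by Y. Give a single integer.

7

Checking all 56 ordered pairs for relation 'overlapped-by'; matching pairs in alphabetical order:
(amber_phase, green_phase): amber_phase overlapped-by green_phase ✓
(blue_phase, violet_phase): blue_phase overlapped-by violet_phase ✓
(cyan_phase, amber_phase): cyan_phase overlapped-by amber_phase ✓
(cyan_phase, green_phase): cyan_phase overlapped-by green_phase ✓
(red_phase, green_phase): red_phase overlapped-by green_phase ✓
(silver_phase, blue_phase): silver_phase overlapped-by blue_phase ✓
(teal_phase, green_phase): teal_phase overlapped-by green_phase ✓
Count: 7.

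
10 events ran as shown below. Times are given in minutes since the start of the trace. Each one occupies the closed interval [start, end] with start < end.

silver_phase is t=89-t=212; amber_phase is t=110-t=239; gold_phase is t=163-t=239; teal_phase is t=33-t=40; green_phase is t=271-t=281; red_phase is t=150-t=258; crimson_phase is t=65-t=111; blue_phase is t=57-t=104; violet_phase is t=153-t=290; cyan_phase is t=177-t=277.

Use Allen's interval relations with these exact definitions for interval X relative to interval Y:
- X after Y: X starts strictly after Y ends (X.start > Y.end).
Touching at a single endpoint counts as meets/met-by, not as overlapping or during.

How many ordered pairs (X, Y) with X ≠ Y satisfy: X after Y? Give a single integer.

Checking all 90 ordered pairs for relation 'after'; matching pairs in alphabetical order:
(amber_phase, blue_phase): amber_phase after blue_phase ✓
(amber_phase, teal_phase): amber_phase after teal_phase ✓
(blue_phase, teal_phase): blue_phase after teal_phase ✓
(crimson_phase, teal_phase): crimson_phase after teal_phase ✓
(cyan_phase, blue_phase): cyan_phase after blue_phase ✓
(cyan_phase, crimson_phase): cyan_phase after crimson_phase ✓
(cyan_phase, teal_phase): cyan_phase after teal_phase ✓
(gold_phase, blue_phase): gold_phase after blue_phase ✓
(gold_phase, crimson_phase): gold_phase after crimson_phase ✓
(gold_phase, teal_phase): gold_phase after teal_phase ✓
(green_phase, amber_phase): green_phase after amber_phase ✓
(green_phase, blue_phase): green_phase after blue_phase ✓
(green_phase, crimson_phase): green_phase after crimson_phase ✓
(green_phase, gold_phase): green_phase after gold_phase ✓
(green_phase, red_phase): green_phase after red_phase ✓
(green_phase, silver_phase): green_phase after silver_phase ✓
(green_phase, teal_phase): green_phase after teal_phase ✓
(red_phase, blue_phase): red_phase after blue_phase ✓
(red_phase, crimson_phase): red_phase after crimson_phase ✓
(red_phase, teal_phase): red_phase after teal_phase ✓
(silver_phase, teal_phase): silver_phase after teal_phase ✓
(violet_phase, blue_phase): violet_phase after blue_phase ✓
(violet_phase, crimson_phase): violet_phase after crimson_phase ✓
(violet_phase, teal_phase): violet_phase after teal_phase ✓
Count: 24.

24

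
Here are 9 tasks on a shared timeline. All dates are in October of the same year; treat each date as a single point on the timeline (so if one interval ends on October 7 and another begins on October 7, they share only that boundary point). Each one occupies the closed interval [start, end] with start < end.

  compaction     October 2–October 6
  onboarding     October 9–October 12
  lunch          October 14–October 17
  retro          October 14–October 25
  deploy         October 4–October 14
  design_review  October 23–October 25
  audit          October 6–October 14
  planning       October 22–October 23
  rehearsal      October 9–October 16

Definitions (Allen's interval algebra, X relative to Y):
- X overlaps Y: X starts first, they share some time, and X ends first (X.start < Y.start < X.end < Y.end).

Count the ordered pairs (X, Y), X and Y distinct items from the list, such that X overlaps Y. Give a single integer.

5

Checking all 72 ordered pairs for relation 'overlaps'; matching pairs in alphabetical order:
(audit, rehearsal): audit overlaps rehearsal ✓
(compaction, deploy): compaction overlaps deploy ✓
(deploy, rehearsal): deploy overlaps rehearsal ✓
(rehearsal, lunch): rehearsal overlaps lunch ✓
(rehearsal, retro): rehearsal overlaps retro ✓
Count: 5.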